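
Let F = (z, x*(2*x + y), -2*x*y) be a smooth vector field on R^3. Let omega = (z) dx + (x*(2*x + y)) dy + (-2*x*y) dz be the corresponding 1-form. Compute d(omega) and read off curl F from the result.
d(omega) = (-2*x) dy ∧ dz + (2*y + 1) dz ∧ dx + (4*x + y) dx ∧ dy; curl F = (-2*x, 2*y + 1, 4*x + y)

d omega = sum_{i<j} (∂f_j/∂x_i - ∂f_i/∂x_j) dx_i ∧ dx_j. Under the identification (dy ∧ dz, dz ∧ dx, dx ∧ dy) ↔ (e_x, e_y, e_z), the coefficients are exactly the components of curl F. Compute:
  ∂R/∂y - ∂Q/∂z = (-2*x) - (0) = -2*x
  ∂P/∂z - ∂R/∂x = (1) - (-2*y) = 2*y + 1
  ∂Q/∂x - ∂P/∂y = (4*x + y) - (0) = 4*x + y.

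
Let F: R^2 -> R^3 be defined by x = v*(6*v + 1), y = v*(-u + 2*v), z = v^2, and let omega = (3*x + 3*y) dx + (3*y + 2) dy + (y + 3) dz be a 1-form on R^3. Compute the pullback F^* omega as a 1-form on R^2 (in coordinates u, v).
F^* omega = (v*(3*u*v - 6*v^2 - 2)) du + (3*u^2*v - 56*u*v^2 - 3*u*v - 2*u + 316*v^3 + 60*v^2 + 17*v) dv

Using F^*(f dg) = (f ∘ F) d(g ∘ F), substitute each coordinate x_i by F_i(u, v) in f_i, and replace dx_i by d F_i = (∂F_i/∂u) du + (∂F_i/∂v) dv.
  For the x component: f_1(F) = 3*v*(-u + 8*v + 1); d F_1 = (0) du + (12*v + 1) dv
  For the y component: f_2(F) = -3*u*v + 6*v^2 + 2; d F_2 = (-v) du + (-u + 4*v) dv
  For the z component: f_3(F) = -u*v + 2*v^2 + 3; d F_3 = (0) du + (2*v) dv
Combining and collecting du, dv coefficients:
  coeff of du: v*(3*u*v - 6*v^2 - 2)
  coeff of dv: 3*u^2*v - 56*u*v^2 - 3*u*v - 2*u + 316*v^3 + 60*v^2 + 17*v
F^* omega = (v*(3*u*v - 6*v^2 - 2)) du + (3*u^2*v - 56*u*v^2 - 3*u*v - 2*u + 316*v^3 + 60*v^2 + 17*v) dv.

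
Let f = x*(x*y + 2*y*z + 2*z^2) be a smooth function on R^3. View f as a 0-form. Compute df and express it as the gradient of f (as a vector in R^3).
df = (2*x*y + 2*y*z + 2*z^2) dx + (x*(x + 2*z)) dy + (2*x*(y + 2*z)) dz; grad f = (2*x*y + 2*y*z + 2*z^2, x*(x + 2*z), 2*x*(y + 2*z))

For a 0-form f, d f = (∂f/∂x) dx + (∂f/∂y) dy + (∂f/∂z) dz. The components of the vector representation are exactly the entries of grad f in Cartesian coordinates:
  ∂f/∂x = 2*x*y + 2*y*z + 2*z^2
  ∂f/∂y = x*(x + 2*z)
  ∂f/∂z = 2*x*(y + 2*z).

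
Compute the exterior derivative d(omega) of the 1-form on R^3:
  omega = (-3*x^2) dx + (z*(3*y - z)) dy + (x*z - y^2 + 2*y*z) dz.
d(omega) = (z) dx ∧ dz + (-5*y + 4*z) dy ∧ dz

For a 1-form omega = sum_i f_i dx_i, the exterior derivative is
  d(omega) = sum_{i < j} (∂f_j/∂x_i - ∂f_i/∂x_j) dx_i ∧ dx_j.
  coefficient of dx ∧ dz: ∂f_3/∂x - ∂f_1/∂z = ∂(x*z - y^2 + 2*y*z)/∂x - ∂(-3*x^2)/∂z = z
  coefficient of dy ∧ dz: ∂f_3/∂y - ∂f_2/∂z = ∂(x*z - y^2 + 2*y*z)/∂y - ∂(z*(3*y - z))/∂z = -5*y + 4*z
Assembling: d(omega) = (z) dx ∧ dz + (-5*y + 4*z) dy ∧ dz.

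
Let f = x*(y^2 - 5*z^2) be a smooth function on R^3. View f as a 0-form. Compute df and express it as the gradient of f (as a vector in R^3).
df = (y^2 - 5*z^2) dx + (2*x*y) dy + (-10*x*z) dz; grad f = (y^2 - 5*z^2, 2*x*y, -10*x*z)

For a 0-form f, d f = (∂f/∂x) dx + (∂f/∂y) dy + (∂f/∂z) dz. The components of the vector representation are exactly the entries of grad f in Cartesian coordinates:
  ∂f/∂x = y^2 - 5*z^2
  ∂f/∂y = 2*x*y
  ∂f/∂z = -10*x*z.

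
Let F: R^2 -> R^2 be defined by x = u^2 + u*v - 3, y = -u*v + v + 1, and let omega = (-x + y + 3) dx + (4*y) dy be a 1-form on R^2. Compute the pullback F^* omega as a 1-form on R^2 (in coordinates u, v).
F^* omega = (-2*u^3 - 5*u^2*v + 2*u*v^2 + 2*u*v + 14*u - 3*v^2 + 3*v) du + (-u^3 + 2*u^2*v - 7*u*v + 3*u + 4*v + 4) dv

Using F^*(f dg) = (f ∘ F) d(g ∘ F), substitute each coordinate x_i by F_i(u, v) in f_i, and replace dx_i by d F_i = (∂F_i/∂u) du + (∂F_i/∂v) dv.
  For the x component: f_1(F) = -u^2 - 2*u*v + v + 7; d F_1 = (2*u + v) du + (u) dv
  For the y component: f_2(F) = -4*u*v + 4*v + 4; d F_2 = (-v) du + (1 - u) dv
Combining and collecting du, dv coefficients:
  coeff of du: -2*u^3 - 5*u^2*v + 2*u*v^2 + 2*u*v + 14*u - 3*v^2 + 3*v
  coeff of dv: -u^3 + 2*u^2*v - 7*u*v + 3*u + 4*v + 4
F^* omega = (-2*u^3 - 5*u^2*v + 2*u*v^2 + 2*u*v + 14*u - 3*v^2 + 3*v) du + (-u^3 + 2*u^2*v - 7*u*v + 3*u + 4*v + 4) dv.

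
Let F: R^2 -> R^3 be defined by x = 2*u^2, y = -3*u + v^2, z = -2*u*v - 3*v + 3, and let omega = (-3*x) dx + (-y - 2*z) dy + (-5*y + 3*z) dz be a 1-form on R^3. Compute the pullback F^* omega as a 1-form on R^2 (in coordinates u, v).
F^* omega = (-24*u^3 + 12*u*v^2 - 42*u*v - 9*u + 10*v^3 + 21*v^2 - 36*v + 18) du + (12*u^2*v - 30*u^2 + 18*u*v^2 + 42*u*v - 63*u - 2*v^3 + 27*v^2 + 15*v - 27) dv

Using F^*(f dg) = (f ∘ F) d(g ∘ F), substitute each coordinate x_i by F_i(u, v) in f_i, and replace dx_i by d F_i = (∂F_i/∂u) du + (∂F_i/∂v) dv.
  For the x component: f_1(F) = -6*u^2; d F_1 = (4*u) du + (0) dv
  For the y component: f_2(F) = 4*u*v + 3*u - v^2 + 6*v - 6; d F_2 = (-3) du + (2*v) dv
  For the z component: f_3(F) = -6*u*v + 15*u - 5*v^2 - 9*v + 9; d F_3 = (-2*v) du + (-2*u - 3) dv
Combining and collecting du, dv coefficients:
  coeff of du: -24*u^3 + 12*u*v^2 - 42*u*v - 9*u + 10*v^3 + 21*v^2 - 36*v + 18
  coeff of dv: 12*u^2*v - 30*u^2 + 18*u*v^2 + 42*u*v - 63*u - 2*v^3 + 27*v^2 + 15*v - 27
F^* omega = (-24*u^3 + 12*u*v^2 - 42*u*v - 9*u + 10*v^3 + 21*v^2 - 36*v + 18) du + (12*u^2*v - 30*u^2 + 18*u*v^2 + 42*u*v - 63*u - 2*v^3 + 27*v^2 + 15*v - 27) dv.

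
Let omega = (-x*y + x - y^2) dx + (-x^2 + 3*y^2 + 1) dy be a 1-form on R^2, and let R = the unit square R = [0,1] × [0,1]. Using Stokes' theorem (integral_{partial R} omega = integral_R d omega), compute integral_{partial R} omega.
integral_(partial R) omega = 1/2

Stokes: integral_partial_R omega = integral_R d omega with d omega = (∂Q/∂x - ∂P/∂y) dx ∧ dy.
  ∂Q/∂x = -2*x
  ∂P/∂y = -x - 2*y
  integrand = ∂Q/∂x - ∂P/∂y = -x + 2*y.
Integrating over R: integral_0^1 integral_0^1 (-x + 2*y) dx dy = 1/2.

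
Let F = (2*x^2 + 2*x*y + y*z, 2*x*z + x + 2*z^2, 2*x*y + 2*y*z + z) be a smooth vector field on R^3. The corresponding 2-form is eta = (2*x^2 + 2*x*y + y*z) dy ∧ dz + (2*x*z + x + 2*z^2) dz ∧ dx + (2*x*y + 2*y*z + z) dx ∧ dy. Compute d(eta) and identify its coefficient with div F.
d(eta) = (4*x + 4*y + 1) dx ∧ dy ∧ dz; div F = 4*x + 4*y + 1

For a 2-form in R^3 of the form above, applying d gives a 3-form with coefficient ∂P/∂x + ∂Q/∂y + ∂R/∂z:
  ∂P/∂x = 4*x + 2*y
  ∂Q/∂y = 0
  ∂R/∂z = 2*y + 1
Sum = 4*x + 4*y + 1, which is exactly div F.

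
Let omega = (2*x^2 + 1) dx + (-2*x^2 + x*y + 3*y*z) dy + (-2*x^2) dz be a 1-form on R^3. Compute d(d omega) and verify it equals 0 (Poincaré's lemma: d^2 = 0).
d(d omega) = 0

Step 1: d omega = sum_{i<j} (∂f_j/∂x_i - ∂f_i/∂x_j) dx_i ∧ dx_j:
  coeff of dx ∧ dy: -4*x + y
  coeff of dx ∧ dz: -4*x
  coeff of dy ∧ dz: -3*y
Step 2: Apply d again to each 2-form coefficient. The only possible 3-form in R^3 is dx ∧ dy ∧ dz, with coefficient
  ∂(coeff of dy∧dz)/∂x - ∂(coeff of dx∧dz)/∂y + ∂(coeff of dx∧dy)/∂z
  = ∂/∂x (-3*y) - ∂/∂y (-4*x) + ∂/∂z (-4*x + y).
Each of these terms simplifies to sums of mixed partials that cancel in pairs. The result is 0 (by equality of mixed partials for smooth functions — Schwarz / Clairaut).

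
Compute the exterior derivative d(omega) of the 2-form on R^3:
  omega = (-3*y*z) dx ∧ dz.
d(omega) = (3*z) dx ∧ dy ∧ dz

For a 2-form omega = sum_{i<j} g_{ij} dx_i ∧ dx_j, the exterior derivative is
  d(omega) = sum_{i<j} d(g_{ij}) ∧ dx_i ∧ dx_j = sum_{i<j, k} (∂g_{ij}/∂x_k) dx_k ∧ dx_i ∧ dx_j.
Expand each term, using dx_k ∧ dx_i ∧ dx_j = sgn(permutation) dx_{(a)} ∧ dx_{(b)} ∧ dx_{(c)} with (a < b < c) sorted:
  d(-3*y*z) includes (∂/∂y)(-3*y*z) dy = (-3*z) dy, which multiplied by dx ∧ dz gives (3*z) dx ∧ dy ∧ dz
Collecting like 3-forms: d(omega) = (3*z) dx ∧ dy ∧ dz.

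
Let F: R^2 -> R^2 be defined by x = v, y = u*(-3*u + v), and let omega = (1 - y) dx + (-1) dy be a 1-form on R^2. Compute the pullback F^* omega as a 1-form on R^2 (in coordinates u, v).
F^* omega = (6*u - v) du + (3*u^2 - u*v - u + 1) dv

Using F^*(f dg) = (f ∘ F) d(g ∘ F), substitute each coordinate x_i by F_i(u, v) in f_i, and replace dx_i by d F_i = (∂F_i/∂u) du + (∂F_i/∂v) dv.
  For the x component: f_1(F) = 3*u^2 - u*v + 1; d F_1 = (0) du + (1) dv
  For the y component: f_2(F) = -1; d F_2 = (-6*u + v) du + (u) dv
Combining and collecting du, dv coefficients:
  coeff of du: 6*u - v
  coeff of dv: 3*u^2 - u*v - u + 1
F^* omega = (6*u - v) du + (3*u^2 - u*v - u + 1) dv.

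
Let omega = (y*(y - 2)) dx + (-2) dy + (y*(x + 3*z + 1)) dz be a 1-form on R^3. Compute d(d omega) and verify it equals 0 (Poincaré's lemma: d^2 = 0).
d(d omega) = 0

Step 1: d omega = sum_{i<j} (∂f_j/∂x_i - ∂f_i/∂x_j) dx_i ∧ dx_j:
  coeff of dx ∧ dy: 2 - 2*y
  coeff of dx ∧ dz: y
  coeff of dy ∧ dz: x + 3*z + 1
Step 2: Apply d again to each 2-form coefficient. The only possible 3-form in R^3 is dx ∧ dy ∧ dz, with coefficient
  ∂(coeff of dy∧dz)/∂x - ∂(coeff of dx∧dz)/∂y + ∂(coeff of dx∧dy)/∂z
  = ∂/∂x (x + 3*z + 1) - ∂/∂y (y) + ∂/∂z (2 - 2*y).
Each of these terms simplifies to sums of mixed partials that cancel in pairs. The result is 0 (by equality of mixed partials for smooth functions — Schwarz / Clairaut).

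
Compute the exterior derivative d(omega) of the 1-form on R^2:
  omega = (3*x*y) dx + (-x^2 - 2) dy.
d(omega) = (-5*x) dx ∧ dy

For a 1-form omega = sum_i f_i dx_i, the exterior derivative is
  d(omega) = sum_{i < j} (∂f_j/∂x_i - ∂f_i/∂x_j) dx_i ∧ dx_j.
  coefficient of dx ∧ dy: ∂f_2/∂x - ∂f_1/∂y = ∂(-x^2 - 2)/∂x - ∂(3*x*y)/∂y = -5*x
Assembling: d(omega) = (-5*x) dx ∧ dy.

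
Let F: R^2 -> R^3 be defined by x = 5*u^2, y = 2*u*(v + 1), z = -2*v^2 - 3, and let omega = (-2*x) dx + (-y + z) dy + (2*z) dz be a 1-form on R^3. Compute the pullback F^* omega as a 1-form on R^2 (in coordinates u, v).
F^* omega = (-100*u^3 - 4*u*v^2 - 8*u*v - 4*u - 4*v^3 - 4*v^2 - 6*v - 6) du + (-4*u^2*v - 4*u^2 - 4*u*v^2 - 6*u + 16*v^3 + 24*v) dv

Using F^*(f dg) = (f ∘ F) d(g ∘ F), substitute each coordinate x_i by F_i(u, v) in f_i, and replace dx_i by d F_i = (∂F_i/∂u) du + (∂F_i/∂v) dv.
  For the x component: f_1(F) = -10*u^2; d F_1 = (10*u) du + (0) dv
  For the y component: f_2(F) = -2*u*v - 2*u - 2*v^2 - 3; d F_2 = (2*v + 2) du + (2*u) dv
  For the z component: f_3(F) = -4*v^2 - 6; d F_3 = (0) du + (-4*v) dv
Combining and collecting du, dv coefficients:
  coeff of du: -100*u^3 - 4*u*v^2 - 8*u*v - 4*u - 4*v^3 - 4*v^2 - 6*v - 6
  coeff of dv: -4*u^2*v - 4*u^2 - 4*u*v^2 - 6*u + 16*v^3 + 24*v
F^* omega = (-100*u^3 - 4*u*v^2 - 8*u*v - 4*u - 4*v^3 - 4*v^2 - 6*v - 6) du + (-4*u^2*v - 4*u^2 - 4*u*v^2 - 6*u + 16*v^3 + 24*v) dv.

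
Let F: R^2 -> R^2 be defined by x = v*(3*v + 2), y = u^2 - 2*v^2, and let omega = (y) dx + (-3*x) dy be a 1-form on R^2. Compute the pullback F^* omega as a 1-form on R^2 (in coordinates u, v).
F^* omega = (6*u*v*(-3*v - 2)) du + (6*u^2*v + 2*u^2 + 24*v^3 + 20*v^2) dv

Using F^*(f dg) = (f ∘ F) d(g ∘ F), substitute each coordinate x_i by F_i(u, v) in f_i, and replace dx_i by d F_i = (∂F_i/∂u) du + (∂F_i/∂v) dv.
  For the x component: f_1(F) = u^2 - 2*v^2; d F_1 = (0) du + (6*v + 2) dv
  For the y component: f_2(F) = 3*v*(-3*v - 2); d F_2 = (2*u) du + (-4*v) dv
Combining and collecting du, dv coefficients:
  coeff of du: 6*u*v*(-3*v - 2)
  coeff of dv: 6*u^2*v + 2*u^2 + 24*v^3 + 20*v^2
F^* omega = (6*u*v*(-3*v - 2)) du + (6*u^2*v + 2*u^2 + 24*v^3 + 20*v^2) dv.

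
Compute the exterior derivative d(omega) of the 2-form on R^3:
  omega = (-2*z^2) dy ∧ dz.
d(omega) = 0

For a 2-form omega = sum_{i<j} g_{ij} dx_i ∧ dx_j, the exterior derivative is
  d(omega) = sum_{i<j} d(g_{ij}) ∧ dx_i ∧ dx_j = sum_{i<j, k} (∂g_{ij}/∂x_k) dx_k ∧ dx_i ∧ dx_j.
Expand each term, using dx_k ∧ dx_i ∧ dx_j = sgn(permutation) dx_{(a)} ∧ dx_{(b)} ∧ dx_{(c)} with (a < b < c) sorted:

Collecting like 3-forms: d(omega) = 0.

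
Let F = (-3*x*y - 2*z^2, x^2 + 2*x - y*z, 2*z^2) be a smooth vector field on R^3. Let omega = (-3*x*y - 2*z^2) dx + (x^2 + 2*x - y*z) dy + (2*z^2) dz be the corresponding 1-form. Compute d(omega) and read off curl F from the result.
d(omega) = (y) dy ∧ dz + (-4*z) dz ∧ dx + (5*x + 2) dx ∧ dy; curl F = (y, -4*z, 5*x + 2)

d omega = sum_{i<j} (∂f_j/∂x_i - ∂f_i/∂x_j) dx_i ∧ dx_j. Under the identification (dy ∧ dz, dz ∧ dx, dx ∧ dy) ↔ (e_x, e_y, e_z), the coefficients are exactly the components of curl F. Compute:
  ∂R/∂y - ∂Q/∂z = (0) - (-y) = y
  ∂P/∂z - ∂R/∂x = (-4*z) - (0) = -4*z
  ∂Q/∂x - ∂P/∂y = (2*x + 2) - (-3*x) = 5*x + 2.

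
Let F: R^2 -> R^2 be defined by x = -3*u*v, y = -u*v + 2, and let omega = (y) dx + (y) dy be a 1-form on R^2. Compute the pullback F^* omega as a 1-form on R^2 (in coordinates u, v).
F^* omega = (4*v*(u*v - 2)) du + (4*u*(u*v - 2)) dv

Using F^*(f dg) = (f ∘ F) d(g ∘ F), substitute each coordinate x_i by F_i(u, v) in f_i, and replace dx_i by d F_i = (∂F_i/∂u) du + (∂F_i/∂v) dv.
  For the x component: f_1(F) = -u*v + 2; d F_1 = (-3*v) du + (-3*u) dv
  For the y component: f_2(F) = -u*v + 2; d F_2 = (-v) du + (-u) dv
Combining and collecting du, dv coefficients:
  coeff of du: 4*v*(u*v - 2)
  coeff of dv: 4*u*(u*v - 2)
F^* omega = (4*v*(u*v - 2)) du + (4*u*(u*v - 2)) dv.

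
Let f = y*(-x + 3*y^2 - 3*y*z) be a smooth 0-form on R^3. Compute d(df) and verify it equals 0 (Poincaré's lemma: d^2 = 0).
d(df) = 0

Step 1: df = sum_i (∂f/∂x_i) dx_i = (-y) dx + (-x + 9*y^2 - 6*y*z) dy + (-3*y^2) dz.
Step 2: Apply d again. Using the 1-form formula, the coefficient of dx ∧ dy in d(df) is ∂^2 f/∂x ∂y - ∂^2 f/∂y ∂x = (-1) - (-1) = 0 (equality of mixed partials for smooth f).
Similarly for dx ∧ dz and dy ∧ dz — all coefficients vanish. So d(df) = 0.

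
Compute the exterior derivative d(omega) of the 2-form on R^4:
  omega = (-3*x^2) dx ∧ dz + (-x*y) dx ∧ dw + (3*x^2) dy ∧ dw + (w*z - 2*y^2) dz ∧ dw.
d(omega) = (7*x) dx ∧ dy ∧ dw + (-4*y) dy ∧ dz ∧ dw

For a 2-form omega = sum_{i<j} g_{ij} dx_i ∧ dx_j, the exterior derivative is
  d(omega) = sum_{i<j} d(g_{ij}) ∧ dx_i ∧ dx_j = sum_{i<j, k} (∂g_{ij}/∂x_k) dx_k ∧ dx_i ∧ dx_j.
Expand each term, using dx_k ∧ dx_i ∧ dx_j = sgn(permutation) dx_{(a)} ∧ dx_{(b)} ∧ dx_{(c)} with (a < b < c) sorted:
  d(-x*y) includes (∂/∂y)(-x*y) dy = (-x) dy, which multiplied by dx ∧ dw gives (x) dx ∧ dy ∧ dw
  d(3*x^2) includes (∂/∂x)(3*x^2) dx = (6*x) dx, which multiplied by dy ∧ dw gives (6*x) dx ∧ dy ∧ dw
  d(w*z - 2*y^2) includes (∂/∂y)(w*z - 2*y^2) dy = (-4*y) dy, which multiplied by dz ∧ dw gives (-4*y) dy ∧ dz ∧ dw
Collecting like 3-forms: d(omega) = (7*x) dx ∧ dy ∧ dw + (-4*y) dy ∧ dz ∧ dw.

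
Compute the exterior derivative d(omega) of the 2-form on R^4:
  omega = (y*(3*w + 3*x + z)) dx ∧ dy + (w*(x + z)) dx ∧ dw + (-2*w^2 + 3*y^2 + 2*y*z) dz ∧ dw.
d(omega) = (y) dx ∧ dy ∧ dz + (3*y) dx ∧ dy ∧ dw + (-w) dx ∧ dz ∧ dw + (6*y + 2*z) dy ∧ dz ∧ dw

For a 2-form omega = sum_{i<j} g_{ij} dx_i ∧ dx_j, the exterior derivative is
  d(omega) = sum_{i<j} d(g_{ij}) ∧ dx_i ∧ dx_j = sum_{i<j, k} (∂g_{ij}/∂x_k) dx_k ∧ dx_i ∧ dx_j.
Expand each term, using dx_k ∧ dx_i ∧ dx_j = sgn(permutation) dx_{(a)} ∧ dx_{(b)} ∧ dx_{(c)} with (a < b < c) sorted:
  d(y*(3*w + 3*x + z)) includes (∂/∂z)(y*(3*w + 3*x + z)) dz = (y) dz, which multiplied by dx ∧ dy gives (y) dx ∧ dy ∧ dz
  d(y*(3*w + 3*x + z)) includes (∂/∂w)(y*(3*w + 3*x + z)) dw = (3*y) dw, which multiplied by dx ∧ dy gives (3*y) dx ∧ dy ∧ dw
  d(w*(x + z)) includes (∂/∂z)(w*(x + z)) dz = (w) dz, which multiplied by dx ∧ dw gives (-w) dx ∧ dz ∧ dw
  d(-2*w^2 + 3*y^2 + 2*y*z) includes (∂/∂y)(-2*w^2 + 3*y^2 + 2*y*z) dy = (6*y + 2*z) dy, which multiplied by dz ∧ dw gives (6*y + 2*z) dy ∧ dz ∧ dw
Collecting like 3-forms: d(omega) = (y) dx ∧ dy ∧ dz + (3*y) dx ∧ dy ∧ dw + (-w) dx ∧ dz ∧ dw + (6*y + 2*z) dy ∧ dz ∧ dw.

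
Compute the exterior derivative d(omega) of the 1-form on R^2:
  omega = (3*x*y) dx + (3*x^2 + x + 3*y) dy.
d(omega) = (3*x + 1) dx ∧ dy

For a 1-form omega = sum_i f_i dx_i, the exterior derivative is
  d(omega) = sum_{i < j} (∂f_j/∂x_i - ∂f_i/∂x_j) dx_i ∧ dx_j.
  coefficient of dx ∧ dy: ∂f_2/∂x - ∂f_1/∂y = ∂(3*x^2 + x + 3*y)/∂x - ∂(3*x*y)/∂y = 3*x + 1
Assembling: d(omega) = (3*x + 1) dx ∧ dy.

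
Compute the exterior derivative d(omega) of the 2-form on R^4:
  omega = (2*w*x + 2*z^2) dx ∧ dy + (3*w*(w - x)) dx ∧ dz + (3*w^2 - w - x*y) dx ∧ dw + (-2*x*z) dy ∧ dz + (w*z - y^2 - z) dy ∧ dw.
d(omega) = (2*z) dx ∧ dy ∧ dz + (3*x) dx ∧ dy ∧ dw + (6*w - 3*x) dx ∧ dz ∧ dw + (1 - w) dy ∧ dz ∧ dw

For a 2-form omega = sum_{i<j} g_{ij} dx_i ∧ dx_j, the exterior derivative is
  d(omega) = sum_{i<j} d(g_{ij}) ∧ dx_i ∧ dx_j = sum_{i<j, k} (∂g_{ij}/∂x_k) dx_k ∧ dx_i ∧ dx_j.
Expand each term, using dx_k ∧ dx_i ∧ dx_j = sgn(permutation) dx_{(a)} ∧ dx_{(b)} ∧ dx_{(c)} with (a < b < c) sorted:
  d(2*w*x + 2*z^2) includes (∂/∂z)(2*w*x + 2*z^2) dz = (4*z) dz, which multiplied by dx ∧ dy gives (4*z) dx ∧ dy ∧ dz
  d(2*w*x + 2*z^2) includes (∂/∂w)(2*w*x + 2*z^2) dw = (2*x) dw, which multiplied by dx ∧ dy gives (2*x) dx ∧ dy ∧ dw
  d(3*w*(w - x)) includes (∂/∂w)(3*w*(w - x)) dw = (6*w - 3*x) dw, which multiplied by dx ∧ dz gives (6*w - 3*x) dx ∧ dz ∧ dw
  d(3*w^2 - w - x*y) includes (∂/∂y)(3*w^2 - w - x*y) dy = (-x) dy, which multiplied by dx ∧ dw gives (x) dx ∧ dy ∧ dw
  d(-2*x*z) includes (∂/∂x)(-2*x*z) dx = (-2*z) dx, which multiplied by dy ∧ dz gives (-2*z) dx ∧ dy ∧ dz
  d(w*z - y^2 - z) includes (∂/∂z)(w*z - y^2 - z) dz = (w - 1) dz, which multiplied by dy ∧ dw gives (1 - w) dy ∧ dz ∧ dw
Collecting like 3-forms: d(omega) = (2*z) dx ∧ dy ∧ dz + (3*x) dx ∧ dy ∧ dw + (6*w - 3*x) dx ∧ dz ∧ dw + (1 - w) dy ∧ dz ∧ dw.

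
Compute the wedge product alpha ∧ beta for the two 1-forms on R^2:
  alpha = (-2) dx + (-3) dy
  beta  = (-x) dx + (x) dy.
alpha ∧ beta = (-5*x) dx ∧ dy

Distribute the wedge, using dx_i ∧ dx_j = -dx_j ∧ dx_i and dx_i ∧ dx_i = 0. For each pair (i, j) with i < j, the coefficient of dx_i ∧ dx_j in alpha ∧ beta is (alpha_i * beta_j - alpha_j * beta_i). Collecting: alpha ∧ beta = (-5*x) dx ∧ dy.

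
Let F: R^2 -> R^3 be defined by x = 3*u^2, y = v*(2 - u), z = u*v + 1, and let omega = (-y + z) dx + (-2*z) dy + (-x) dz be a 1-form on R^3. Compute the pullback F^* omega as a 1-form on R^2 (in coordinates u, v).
F^* omega = (9*u^2*v + 2*u*v^2 - 12*u*v + 6*u + 2*v) du + (-3*u^3 + 2*u^2*v - 4*u*v + 2*u - 4) dv

Using F^*(f dg) = (f ∘ F) d(g ∘ F), substitute each coordinate x_i by F_i(u, v) in f_i, and replace dx_i by d F_i = (∂F_i/∂u) du + (∂F_i/∂v) dv.
  For the x component: f_1(F) = 2*u*v - 2*v + 1; d F_1 = (6*u) du + (0) dv
  For the y component: f_2(F) = -2*u*v - 2; d F_2 = (-v) du + (2 - u) dv
  For the z component: f_3(F) = -3*u^2; d F_3 = (v) du + (u) dv
Combining and collecting du, dv coefficients:
  coeff of du: 9*u^2*v + 2*u*v^2 - 12*u*v + 6*u + 2*v
  coeff of dv: -3*u^3 + 2*u^2*v - 4*u*v + 2*u - 4
F^* omega = (9*u^2*v + 2*u*v^2 - 12*u*v + 6*u + 2*v) du + (-3*u^3 + 2*u^2*v - 4*u*v + 2*u - 4) dv.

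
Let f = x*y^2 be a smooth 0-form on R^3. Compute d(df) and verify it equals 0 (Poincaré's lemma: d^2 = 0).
d(df) = 0

Step 1: df = sum_i (∂f/∂x_i) dx_i = (y^2) dx + (2*x*y) dy + (0) dz.
Step 2: Apply d again. Using the 1-form formula, the coefficient of dx ∧ dy in d(df) is ∂^2 f/∂x ∂y - ∂^2 f/∂y ∂x = (2*y) - (2*y) = 0 (equality of mixed partials for smooth f).
Similarly for dx ∧ dz and dy ∧ dz — all coefficients vanish. So d(df) = 0.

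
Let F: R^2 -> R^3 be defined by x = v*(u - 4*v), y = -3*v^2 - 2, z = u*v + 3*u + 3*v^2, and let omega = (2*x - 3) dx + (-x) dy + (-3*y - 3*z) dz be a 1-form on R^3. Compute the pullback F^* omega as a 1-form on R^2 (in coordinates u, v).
F^* omega = (-u*v^2 - 18*u*v - 27*u - 8*v^3 + 3*v + 18) du + (-u^2*v - 9*u^2 - 36*u*v^2 - 54*u*v + 3*u + 40*v^3 + 60*v) dv

Using F^*(f dg) = (f ∘ F) d(g ∘ F), substitute each coordinate x_i by F_i(u, v) in f_i, and replace dx_i by d F_i = (∂F_i/∂u) du + (∂F_i/∂v) dv.
  For the x component: f_1(F) = 2*u*v - 8*v^2 - 3; d F_1 = (v) du + (u - 8*v) dv
  For the y component: f_2(F) = v*(-u + 4*v); d F_2 = (0) du + (-6*v) dv
  For the z component: f_3(F) = -3*u*v - 9*u + 6; d F_3 = (v + 3) du + (u + 6*v) dv
Combining and collecting du, dv coefficients:
  coeff of du: -u*v^2 - 18*u*v - 27*u - 8*v^3 + 3*v + 18
  coeff of dv: -u^2*v - 9*u^2 - 36*u*v^2 - 54*u*v + 3*u + 40*v^3 + 60*v
F^* omega = (-u*v^2 - 18*u*v - 27*u - 8*v^3 + 3*v + 18) du + (-u^2*v - 9*u^2 - 36*u*v^2 - 54*u*v + 3*u + 40*v^3 + 60*v) dv.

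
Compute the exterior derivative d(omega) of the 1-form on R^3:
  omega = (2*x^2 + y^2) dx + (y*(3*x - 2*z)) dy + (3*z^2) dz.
d(omega) = (y) dx ∧ dy + (2*y) dy ∧ dz

For a 1-form omega = sum_i f_i dx_i, the exterior derivative is
  d(omega) = sum_{i < j} (∂f_j/∂x_i - ∂f_i/∂x_j) dx_i ∧ dx_j.
  coefficient of dx ∧ dy: ∂f_2/∂x - ∂f_1/∂y = ∂(y*(3*x - 2*z))/∂x - ∂(2*x^2 + y^2)/∂y = y
  coefficient of dy ∧ dz: ∂f_3/∂y - ∂f_2/∂z = ∂(3*z^2)/∂y - ∂(y*(3*x - 2*z))/∂z = 2*y
Assembling: d(omega) = (y) dx ∧ dy + (2*y) dy ∧ dz.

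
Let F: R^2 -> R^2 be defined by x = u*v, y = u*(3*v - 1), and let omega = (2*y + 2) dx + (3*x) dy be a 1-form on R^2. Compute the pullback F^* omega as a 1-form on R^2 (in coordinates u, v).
F^* omega = (v*(15*u*v - 5*u + 2)) du + (u*(15*u*v - 2*u + 2)) dv

Using F^*(f dg) = (f ∘ F) d(g ∘ F), substitute each coordinate x_i by F_i(u, v) in f_i, and replace dx_i by d F_i = (∂F_i/∂u) du + (∂F_i/∂v) dv.
  For the x component: f_1(F) = 6*u*v - 2*u + 2; d F_1 = (v) du + (u) dv
  For the y component: f_2(F) = 3*u*v; d F_2 = (3*v - 1) du + (3*u) dv
Combining and collecting du, dv coefficients:
  coeff of du: v*(15*u*v - 5*u + 2)
  coeff of dv: u*(15*u*v - 2*u + 2)
F^* omega = (v*(15*u*v - 5*u + 2)) du + (u*(15*u*v - 2*u + 2)) dv.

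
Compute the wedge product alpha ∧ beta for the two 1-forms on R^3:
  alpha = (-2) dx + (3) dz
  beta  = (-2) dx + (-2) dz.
alpha ∧ beta = (10) dx ∧ dz

Distribute the wedge, using dx_i ∧ dx_j = -dx_j ∧ dx_i and dx_i ∧ dx_i = 0. For each pair (i, j) with i < j, the coefficient of dx_i ∧ dx_j in alpha ∧ beta is (alpha_i * beta_j - alpha_j * beta_i). Collecting: alpha ∧ beta = (10) dx ∧ dz.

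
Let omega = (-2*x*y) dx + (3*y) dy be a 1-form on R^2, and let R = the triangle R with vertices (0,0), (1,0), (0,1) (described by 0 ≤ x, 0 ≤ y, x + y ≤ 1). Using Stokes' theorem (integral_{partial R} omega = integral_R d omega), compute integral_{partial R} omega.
integral_(partial R) omega = 1/3

Stokes: integral_partial_R omega = integral_R d omega with d omega = (∂Q/∂x - ∂P/∂y) dx ∧ dy.
  ∂Q/∂x = 0
  ∂P/∂y = -2*x
  integrand = ∂Q/∂x - ∂P/∂y = 2*x.
Integrating over R: integral_0^1 integral_0^{1-x} (2*x) dy dx = 1/3.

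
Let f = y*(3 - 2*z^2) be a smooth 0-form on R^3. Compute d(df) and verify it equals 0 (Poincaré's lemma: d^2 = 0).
d(df) = 0

Step 1: df = sum_i (∂f/∂x_i) dx_i = (0) dx + (3 - 2*z^2) dy + (-4*y*z) dz.
Step 2: Apply d again. Using the 1-form formula, the coefficient of dx ∧ dy in d(df) is ∂^2 f/∂x ∂y - ∂^2 f/∂y ∂x = (0) - (0) = 0 (equality of mixed partials for smooth f).
Similarly for dx ∧ dz and dy ∧ dz — all coefficients vanish. So d(df) = 0.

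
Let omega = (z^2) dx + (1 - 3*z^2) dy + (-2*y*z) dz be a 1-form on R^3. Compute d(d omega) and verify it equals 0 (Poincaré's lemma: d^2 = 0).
d(d omega) = 0

Step 1: d omega = sum_{i<j} (∂f_j/∂x_i - ∂f_i/∂x_j) dx_i ∧ dx_j:
  coeff of dx ∧ dy: 0
  coeff of dx ∧ dz: -2*z
  coeff of dy ∧ dz: 4*z
Step 2: Apply d again to each 2-form coefficient. The only possible 3-form in R^3 is dx ∧ dy ∧ dz, with coefficient
  ∂(coeff of dy∧dz)/∂x - ∂(coeff of dx∧dz)/∂y + ∂(coeff of dx∧dy)/∂z
  = ∂/∂x (4*z) - ∂/∂y (-2*z) + ∂/∂z (0).
Each of these terms simplifies to sums of mixed partials that cancel in pairs. The result is 0 (by equality of mixed partials for smooth functions — Schwarz / Clairaut).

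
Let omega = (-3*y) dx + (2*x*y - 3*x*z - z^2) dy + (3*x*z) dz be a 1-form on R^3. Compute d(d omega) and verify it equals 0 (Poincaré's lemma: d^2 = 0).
d(d omega) = 0

Step 1: d omega = sum_{i<j} (∂f_j/∂x_i - ∂f_i/∂x_j) dx_i ∧ dx_j:
  coeff of dx ∧ dy: 2*y - 3*z + 3
  coeff of dx ∧ dz: 3*z
  coeff of dy ∧ dz: 3*x + 2*z
Step 2: Apply d again to each 2-form coefficient. The only possible 3-form in R^3 is dx ∧ dy ∧ dz, with coefficient
  ∂(coeff of dy∧dz)/∂x - ∂(coeff of dx∧dz)/∂y + ∂(coeff of dx∧dy)/∂z
  = ∂/∂x (3*x + 2*z) - ∂/∂y (3*z) + ∂/∂z (2*y - 3*z + 3).
Each of these terms simplifies to sums of mixed partials that cancel in pairs. The result is 0 (by equality of mixed partials for smooth functions — Schwarz / Clairaut).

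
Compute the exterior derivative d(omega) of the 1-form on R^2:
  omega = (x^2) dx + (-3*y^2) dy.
d(omega) = 0

For a 1-form omega = sum_i f_i dx_i, the exterior derivative is
  d(omega) = sum_{i < j} (∂f_j/∂x_i - ∂f_i/∂x_j) dx_i ∧ dx_j.

Assembling: d(omega) = 0.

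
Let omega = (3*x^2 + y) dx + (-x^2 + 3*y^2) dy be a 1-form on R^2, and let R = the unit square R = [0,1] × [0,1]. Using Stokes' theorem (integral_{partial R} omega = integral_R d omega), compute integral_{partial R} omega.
integral_(partial R) omega = -2

Stokes: integral_partial_R omega = integral_R d omega with d omega = (∂Q/∂x - ∂P/∂y) dx ∧ dy.
  ∂Q/∂x = -2*x
  ∂P/∂y = 1
  integrand = ∂Q/∂x - ∂P/∂y = -2*x - 1.
Integrating over R: integral_0^1 integral_0^1 (-2*x - 1) dx dy = -2.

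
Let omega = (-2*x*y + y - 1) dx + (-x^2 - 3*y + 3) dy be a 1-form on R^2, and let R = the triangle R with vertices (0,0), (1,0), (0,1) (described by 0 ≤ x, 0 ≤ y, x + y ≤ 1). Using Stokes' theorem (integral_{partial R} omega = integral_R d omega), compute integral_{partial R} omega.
integral_(partial R) omega = -1/2

Stokes: integral_partial_R omega = integral_R d omega with d omega = (∂Q/∂x - ∂P/∂y) dx ∧ dy.
  ∂Q/∂x = -2*x
  ∂P/∂y = 1 - 2*x
  integrand = ∂Q/∂x - ∂P/∂y = -1.
Integrating over R: integral_0^1 integral_0^{1-x} (-1) dy dx = -1/2.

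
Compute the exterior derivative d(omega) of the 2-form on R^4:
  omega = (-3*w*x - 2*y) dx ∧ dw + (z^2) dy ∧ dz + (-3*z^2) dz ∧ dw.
d(omega) = (2) dx ∧ dy ∧ dw

For a 2-form omega = sum_{i<j} g_{ij} dx_i ∧ dx_j, the exterior derivative is
  d(omega) = sum_{i<j} d(g_{ij}) ∧ dx_i ∧ dx_j = sum_{i<j, k} (∂g_{ij}/∂x_k) dx_k ∧ dx_i ∧ dx_j.
Expand each term, using dx_k ∧ dx_i ∧ dx_j = sgn(permutation) dx_{(a)} ∧ dx_{(b)} ∧ dx_{(c)} with (a < b < c) sorted:
  d(-3*w*x - 2*y) includes (∂/∂y)(-3*w*x - 2*y) dy = (-2) dy, which multiplied by dx ∧ dw gives (2) dx ∧ dy ∧ dw
Collecting like 3-forms: d(omega) = (2) dx ∧ dy ∧ dw.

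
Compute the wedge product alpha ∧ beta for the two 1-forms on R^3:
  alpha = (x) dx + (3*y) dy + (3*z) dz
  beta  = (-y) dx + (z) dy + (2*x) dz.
alpha ∧ beta = (x*z + 3*y^2) dx ∧ dy + (2*x^2 + 3*y*z) dx ∧ dz + (6*x*y - 3*z^2) dy ∧ dz

Distribute the wedge, using dx_i ∧ dx_j = -dx_j ∧ dx_i and dx_i ∧ dx_i = 0. For each pair (i, j) with i < j, the coefficient of dx_i ∧ dx_j in alpha ∧ beta is (alpha_i * beta_j - alpha_j * beta_i). Collecting: alpha ∧ beta = (x*z + 3*y^2) dx ∧ dy + (2*x^2 + 3*y*z) dx ∧ dz + (6*x*y - 3*z^2) dy ∧ dz.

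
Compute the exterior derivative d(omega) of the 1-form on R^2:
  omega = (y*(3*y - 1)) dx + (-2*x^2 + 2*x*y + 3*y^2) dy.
d(omega) = (-4*x - 4*y + 1) dx ∧ dy

For a 1-form omega = sum_i f_i dx_i, the exterior derivative is
  d(omega) = sum_{i < j} (∂f_j/∂x_i - ∂f_i/∂x_j) dx_i ∧ dx_j.
  coefficient of dx ∧ dy: ∂f_2/∂x - ∂f_1/∂y = ∂(-2*x^2 + 2*x*y + 3*y^2)/∂x - ∂(y*(3*y - 1))/∂y = -4*x - 4*y + 1
Assembling: d(omega) = (-4*x - 4*y + 1) dx ∧ dy.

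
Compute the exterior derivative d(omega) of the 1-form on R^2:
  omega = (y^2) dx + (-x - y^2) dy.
d(omega) = (-2*y - 1) dx ∧ dy

For a 1-form omega = sum_i f_i dx_i, the exterior derivative is
  d(omega) = sum_{i < j} (∂f_j/∂x_i - ∂f_i/∂x_j) dx_i ∧ dx_j.
  coefficient of dx ∧ dy: ∂f_2/∂x - ∂f_1/∂y = ∂(-x - y^2)/∂x - ∂(y^2)/∂y = -2*y - 1
Assembling: d(omega) = (-2*y - 1) dx ∧ dy.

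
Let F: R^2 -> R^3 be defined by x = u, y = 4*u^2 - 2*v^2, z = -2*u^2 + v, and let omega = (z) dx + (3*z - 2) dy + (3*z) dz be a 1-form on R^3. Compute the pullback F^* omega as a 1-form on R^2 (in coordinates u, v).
F^* omega = (-24*u^3 - 2*u^2 + 12*u*v - 16*u + v) du + (24*u^2*v - 6*u^2 - 12*v^2 + 11*v) dv

Using F^*(f dg) = (f ∘ F) d(g ∘ F), substitute each coordinate x_i by F_i(u, v) in f_i, and replace dx_i by d F_i = (∂F_i/∂u) du + (∂F_i/∂v) dv.
  For the x component: f_1(F) = -2*u^2 + v; d F_1 = (1) du + (0) dv
  For the y component: f_2(F) = -6*u^2 + 3*v - 2; d F_2 = (8*u) du + (-4*v) dv
  For the z component: f_3(F) = -6*u^2 + 3*v; d F_3 = (-4*u) du + (1) dv
Combining and collecting du, dv coefficients:
  coeff of du: -24*u^3 - 2*u^2 + 12*u*v - 16*u + v
  coeff of dv: 24*u^2*v - 6*u^2 - 12*v^2 + 11*v
F^* omega = (-24*u^3 - 2*u^2 + 12*u*v - 16*u + v) du + (24*u^2*v - 6*u^2 - 12*v^2 + 11*v) dv.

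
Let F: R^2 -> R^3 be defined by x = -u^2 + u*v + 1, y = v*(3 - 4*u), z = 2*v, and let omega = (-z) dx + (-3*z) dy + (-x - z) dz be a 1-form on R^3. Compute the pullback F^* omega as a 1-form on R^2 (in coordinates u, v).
F^* omega = (2*v*(2*u + 11*v)) du + (2*u^2 + 20*u*v - 22*v - 2) dv

Using F^*(f dg) = (f ∘ F) d(g ∘ F), substitute each coordinate x_i by F_i(u, v) in f_i, and replace dx_i by d F_i = (∂F_i/∂u) du + (∂F_i/∂v) dv.
  For the x component: f_1(F) = -2*v; d F_1 = (-2*u + v) du + (u) dv
  For the y component: f_2(F) = -6*v; d F_2 = (-4*v) du + (3 - 4*u) dv
  For the z component: f_3(F) = u^2 - u*v - 2*v - 1; d F_3 = (0) du + (2) dv
Combining and collecting du, dv coefficients:
  coeff of du: 2*v*(2*u + 11*v)
  coeff of dv: 2*u^2 + 20*u*v - 22*v - 2
F^* omega = (2*v*(2*u + 11*v)) du + (2*u^2 + 20*u*v - 22*v - 2) dv.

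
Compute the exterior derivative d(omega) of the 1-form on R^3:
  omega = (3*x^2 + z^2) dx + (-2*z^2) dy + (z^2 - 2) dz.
d(omega) = (-2*z) dx ∧ dz + (4*z) dy ∧ dz

For a 1-form omega = sum_i f_i dx_i, the exterior derivative is
  d(omega) = sum_{i < j} (∂f_j/∂x_i - ∂f_i/∂x_j) dx_i ∧ dx_j.
  coefficient of dx ∧ dz: ∂f_3/∂x - ∂f_1/∂z = ∂(z^2 - 2)/∂x - ∂(3*x^2 + z^2)/∂z = -2*z
  coefficient of dy ∧ dz: ∂f_3/∂y - ∂f_2/∂z = ∂(z^2 - 2)/∂y - ∂(-2*z^2)/∂z = 4*z
Assembling: d(omega) = (-2*z) dx ∧ dz + (4*z) dy ∧ dz.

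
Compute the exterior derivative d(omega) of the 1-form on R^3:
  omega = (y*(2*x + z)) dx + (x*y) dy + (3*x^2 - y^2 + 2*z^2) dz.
d(omega) = (-2*x + y - z) dx ∧ dy + (6*x - y) dx ∧ dz + (-2*y) dy ∧ dz

For a 1-form omega = sum_i f_i dx_i, the exterior derivative is
  d(omega) = sum_{i < j} (∂f_j/∂x_i - ∂f_i/∂x_j) dx_i ∧ dx_j.
  coefficient of dx ∧ dy: ∂f_2/∂x - ∂f_1/∂y = ∂(x*y)/∂x - ∂(y*(2*x + z))/∂y = -2*x + y - z
  coefficient of dx ∧ dz: ∂f_3/∂x - ∂f_1/∂z = ∂(3*x^2 - y^2 + 2*z^2)/∂x - ∂(y*(2*x + z))/∂z = 6*x - y
  coefficient of dy ∧ dz: ∂f_3/∂y - ∂f_2/∂z = ∂(3*x^2 - y^2 + 2*z^2)/∂y - ∂(x*y)/∂z = -2*y
Assembling: d(omega) = (-2*x + y - z) dx ∧ dy + (6*x - y) dx ∧ dz + (-2*y) dy ∧ dz.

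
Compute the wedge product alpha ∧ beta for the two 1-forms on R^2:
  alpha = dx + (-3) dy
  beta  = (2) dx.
alpha ∧ beta = (6) dx ∧ dy

Distribute the wedge, using dx_i ∧ dx_j = -dx_j ∧ dx_i and dx_i ∧ dx_i = 0. For each pair (i, j) with i < j, the coefficient of dx_i ∧ dx_j in alpha ∧ beta is (alpha_i * beta_j - alpha_j * beta_i). Collecting: alpha ∧ beta = (6) dx ∧ dy.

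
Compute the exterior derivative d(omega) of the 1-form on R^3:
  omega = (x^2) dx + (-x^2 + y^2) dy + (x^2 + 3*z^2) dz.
d(omega) = (-2*x) dx ∧ dy + (2*x) dx ∧ dz

For a 1-form omega = sum_i f_i dx_i, the exterior derivative is
  d(omega) = sum_{i < j} (∂f_j/∂x_i - ∂f_i/∂x_j) dx_i ∧ dx_j.
  coefficient of dx ∧ dy: ∂f_2/∂x - ∂f_1/∂y = ∂(-x^2 + y^2)/∂x - ∂(x^2)/∂y = -2*x
  coefficient of dx ∧ dz: ∂f_3/∂x - ∂f_1/∂z = ∂(x^2 + 3*z^2)/∂x - ∂(x^2)/∂z = 2*x
Assembling: d(omega) = (-2*x) dx ∧ dy + (2*x) dx ∧ dz.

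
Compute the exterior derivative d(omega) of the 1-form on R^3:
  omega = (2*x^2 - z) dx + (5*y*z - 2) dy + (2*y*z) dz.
d(omega) = (1) dx ∧ dz + (-5*y + 2*z) dy ∧ dz

For a 1-form omega = sum_i f_i dx_i, the exterior derivative is
  d(omega) = sum_{i < j} (∂f_j/∂x_i - ∂f_i/∂x_j) dx_i ∧ dx_j.
  coefficient of dx ∧ dz: ∂f_3/∂x - ∂f_1/∂z = ∂(2*y*z)/∂x - ∂(2*x^2 - z)/∂z = 1
  coefficient of dy ∧ dz: ∂f_3/∂y - ∂f_2/∂z = ∂(2*y*z)/∂y - ∂(5*y*z - 2)/∂z = -5*y + 2*z
Assembling: d(omega) = (1) dx ∧ dz + (-5*y + 2*z) dy ∧ dz.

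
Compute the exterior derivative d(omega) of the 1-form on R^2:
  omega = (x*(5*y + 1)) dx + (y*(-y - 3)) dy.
d(omega) = (-5*x) dx ∧ dy

For a 1-form omega = sum_i f_i dx_i, the exterior derivative is
  d(omega) = sum_{i < j} (∂f_j/∂x_i - ∂f_i/∂x_j) dx_i ∧ dx_j.
  coefficient of dx ∧ dy: ∂f_2/∂x - ∂f_1/∂y = ∂(y*(-y - 3))/∂x - ∂(x*(5*y + 1))/∂y = -5*x
Assembling: d(omega) = (-5*x) dx ∧ dy.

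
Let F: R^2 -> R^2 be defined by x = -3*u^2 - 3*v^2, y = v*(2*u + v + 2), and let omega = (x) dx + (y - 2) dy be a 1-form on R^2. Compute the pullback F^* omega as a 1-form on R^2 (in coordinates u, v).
F^* omega = (18*u^3 + 22*u*v^2 + 2*v^3 + 4*v^2 - 4*v) du + (22*u^2*v + 6*u*v^2 + 8*u*v - 4*u + 20*v^3 + 6*v^2 - 4) dv

Using F^*(f dg) = (f ∘ F) d(g ∘ F), substitute each coordinate x_i by F_i(u, v) in f_i, and replace dx_i by d F_i = (∂F_i/∂u) du + (∂F_i/∂v) dv.
  For the x component: f_1(F) = -3*u^2 - 3*v^2; d F_1 = (-6*u) du + (-6*v) dv
  For the y component: f_2(F) = 2*u*v + v^2 + 2*v - 2; d F_2 = (2*v) du + (2*u + 2*v + 2) dv
Combining and collecting du, dv coefficients:
  coeff of du: 18*u^3 + 22*u*v^2 + 2*v^3 + 4*v^2 - 4*v
  coeff of dv: 22*u^2*v + 6*u*v^2 + 8*u*v - 4*u + 20*v^3 + 6*v^2 - 4
F^* omega = (18*u^3 + 22*u*v^2 + 2*v^3 + 4*v^2 - 4*v) du + (22*u^2*v + 6*u*v^2 + 8*u*v - 4*u + 20*v^3 + 6*v^2 - 4) dv.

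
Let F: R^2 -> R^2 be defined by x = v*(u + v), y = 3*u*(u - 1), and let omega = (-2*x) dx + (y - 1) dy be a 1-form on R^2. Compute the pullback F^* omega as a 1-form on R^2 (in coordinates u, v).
F^* omega = (18*u^3 - 27*u^2 - 2*u*v^2 + 3*u - 2*v^3 + 3) du + (2*v*(-u^2 - 3*u*v - 2*v^2)) dv

Using F^*(f dg) = (f ∘ F) d(g ∘ F), substitute each coordinate x_i by F_i(u, v) in f_i, and replace dx_i by d F_i = (∂F_i/∂u) du + (∂F_i/∂v) dv.
  For the x component: f_1(F) = 2*v*(-u - v); d F_1 = (v) du + (u + 2*v) dv
  For the y component: f_2(F) = 3*u^2 - 3*u - 1; d F_2 = (6*u - 3) du + (0) dv
Combining and collecting du, dv coefficients:
  coeff of du: 18*u^3 - 27*u^2 - 2*u*v^2 + 3*u - 2*v^3 + 3
  coeff of dv: 2*v*(-u^2 - 3*u*v - 2*v^2)
F^* omega = (18*u^3 - 27*u^2 - 2*u*v^2 + 3*u - 2*v^3 + 3) du + (2*v*(-u^2 - 3*u*v - 2*v^2)) dv.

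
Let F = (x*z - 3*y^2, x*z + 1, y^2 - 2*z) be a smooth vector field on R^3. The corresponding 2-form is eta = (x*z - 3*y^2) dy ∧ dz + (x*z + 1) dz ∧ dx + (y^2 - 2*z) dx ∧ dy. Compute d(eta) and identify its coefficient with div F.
d(eta) = (z - 2) dx ∧ dy ∧ dz; div F = z - 2

For a 2-form in R^3 of the form above, applying d gives a 3-form with coefficient ∂P/∂x + ∂Q/∂y + ∂R/∂z:
  ∂P/∂x = z
  ∂Q/∂y = 0
  ∂R/∂z = -2
Sum = z - 2, which is exactly div F.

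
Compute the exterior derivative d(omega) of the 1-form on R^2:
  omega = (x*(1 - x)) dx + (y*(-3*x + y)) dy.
d(omega) = (-3*y) dx ∧ dy

For a 1-form omega = sum_i f_i dx_i, the exterior derivative is
  d(omega) = sum_{i < j} (∂f_j/∂x_i - ∂f_i/∂x_j) dx_i ∧ dx_j.
  coefficient of dx ∧ dy: ∂f_2/∂x - ∂f_1/∂y = ∂(y*(-3*x + y))/∂x - ∂(x*(1 - x))/∂y = -3*y
Assembling: d(omega) = (-3*y) dx ∧ dy.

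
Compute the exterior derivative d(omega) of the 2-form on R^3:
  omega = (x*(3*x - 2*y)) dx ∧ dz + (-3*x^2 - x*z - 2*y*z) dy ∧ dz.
d(omega) = (-4*x - z) dx ∧ dy ∧ dz

For a 2-form omega = sum_{i<j} g_{ij} dx_i ∧ dx_j, the exterior derivative is
  d(omega) = sum_{i<j} d(g_{ij}) ∧ dx_i ∧ dx_j = sum_{i<j, k} (∂g_{ij}/∂x_k) dx_k ∧ dx_i ∧ dx_j.
Expand each term, using dx_k ∧ dx_i ∧ dx_j = sgn(permutation) dx_{(a)} ∧ dx_{(b)} ∧ dx_{(c)} with (a < b < c) sorted:
  d(x*(3*x - 2*y)) includes (∂/∂y)(x*(3*x - 2*y)) dy = (-2*x) dy, which multiplied by dx ∧ dz gives (2*x) dx ∧ dy ∧ dz
  d(-3*x^2 - x*z - 2*y*z) includes (∂/∂x)(-3*x^2 - x*z - 2*y*z) dx = (-6*x - z) dx, which multiplied by dy ∧ dz gives (-6*x - z) dx ∧ dy ∧ dz
Collecting like 3-forms: d(omega) = (-4*x - z) dx ∧ dy ∧ dz.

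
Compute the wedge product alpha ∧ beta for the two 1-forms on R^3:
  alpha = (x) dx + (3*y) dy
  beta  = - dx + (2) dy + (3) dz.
alpha ∧ beta = (2*x + 3*y) dx ∧ dy + (3*x) dx ∧ dz + (9*y) dy ∧ dz

Distribute the wedge, using dx_i ∧ dx_j = -dx_j ∧ dx_i and dx_i ∧ dx_i = 0. For each pair (i, j) with i < j, the coefficient of dx_i ∧ dx_j in alpha ∧ beta is (alpha_i * beta_j - alpha_j * beta_i). Collecting: alpha ∧ beta = (2*x + 3*y) dx ∧ dy + (3*x) dx ∧ dz + (9*y) dy ∧ dz.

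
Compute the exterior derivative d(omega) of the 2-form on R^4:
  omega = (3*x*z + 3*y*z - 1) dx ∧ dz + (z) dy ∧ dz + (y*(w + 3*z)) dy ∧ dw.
d(omega) = (-3*z) dx ∧ dy ∧ dz + (-3*y) dy ∧ dz ∧ dw

For a 2-form omega = sum_{i<j} g_{ij} dx_i ∧ dx_j, the exterior derivative is
  d(omega) = sum_{i<j} d(g_{ij}) ∧ dx_i ∧ dx_j = sum_{i<j, k} (∂g_{ij}/∂x_k) dx_k ∧ dx_i ∧ dx_j.
Expand each term, using dx_k ∧ dx_i ∧ dx_j = sgn(permutation) dx_{(a)} ∧ dx_{(b)} ∧ dx_{(c)} with (a < b < c) sorted:
  d(3*x*z + 3*y*z - 1) includes (∂/∂y)(3*x*z + 3*y*z - 1) dy = (3*z) dy, which multiplied by dx ∧ dz gives (-3*z) dx ∧ dy ∧ dz
  d(y*(w + 3*z)) includes (∂/∂z)(y*(w + 3*z)) dz = (3*y) dz, which multiplied by dy ∧ dw gives (-3*y) dy ∧ dz ∧ dw
Collecting like 3-forms: d(omega) = (-3*z) dx ∧ dy ∧ dz + (-3*y) dy ∧ dz ∧ dw.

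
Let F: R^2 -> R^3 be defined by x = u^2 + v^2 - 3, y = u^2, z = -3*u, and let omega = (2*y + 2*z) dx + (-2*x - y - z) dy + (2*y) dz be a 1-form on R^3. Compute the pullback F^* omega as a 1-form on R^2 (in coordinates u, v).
F^* omega = (2*u*(-u^2 - 6*u - 2*v^2 + 6)) du + (4*u*v*(u - 3)) dv

Using F^*(f dg) = (f ∘ F) d(g ∘ F), substitute each coordinate x_i by F_i(u, v) in f_i, and replace dx_i by d F_i = (∂F_i/∂u) du + (∂F_i/∂v) dv.
  For the x component: f_1(F) = 2*u*(u - 3); d F_1 = (2*u) du + (2*v) dv
  For the y component: f_2(F) = -3*u^2 + 3*u - 2*v^2 + 6; d F_2 = (2*u) du + (0) dv
  For the z component: f_3(F) = 2*u^2; d F_3 = (-3) du + (0) dv
Combining and collecting du, dv coefficients:
  coeff of du: 2*u*(-u^2 - 6*u - 2*v^2 + 6)
  coeff of dv: 4*u*v*(u - 3)
F^* omega = (2*u*(-u^2 - 6*u - 2*v^2 + 6)) du + (4*u*v*(u - 3)) dv.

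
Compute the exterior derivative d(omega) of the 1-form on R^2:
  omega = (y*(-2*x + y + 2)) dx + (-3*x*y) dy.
d(omega) = (2*x - 5*y - 2) dx ∧ dy

For a 1-form omega = sum_i f_i dx_i, the exterior derivative is
  d(omega) = sum_{i < j} (∂f_j/∂x_i - ∂f_i/∂x_j) dx_i ∧ dx_j.
  coefficient of dx ∧ dy: ∂f_2/∂x - ∂f_1/∂y = ∂(-3*x*y)/∂x - ∂(y*(-2*x + y + 2))/∂y = 2*x - 5*y - 2
Assembling: d(omega) = (2*x - 5*y - 2) dx ∧ dy.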